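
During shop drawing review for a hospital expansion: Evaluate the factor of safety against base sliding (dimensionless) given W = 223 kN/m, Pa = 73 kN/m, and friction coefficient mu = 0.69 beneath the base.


Resisting force = mu * W = 0.69 * 223 = 153.87 kN/m
FOS = Resisting / Driving = 153.87 / 73
= 2.1078 (dimensionless)

2.1078 (dimensionless)


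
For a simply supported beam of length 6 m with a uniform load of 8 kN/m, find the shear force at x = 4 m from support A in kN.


R_A = w * L / 2 = 8 * 6 / 2 = 24.0 kN
V(x) = R_A - w * x = 24.0 - 8 * 4
= -8.0 kN

-8.0 kN


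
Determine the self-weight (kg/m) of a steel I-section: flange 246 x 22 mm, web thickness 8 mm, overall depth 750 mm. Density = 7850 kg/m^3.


A_flanges = 2 * 246 * 22 = 10824 mm^2
A_web = (750 - 2 * 22) * 8 = 5648 mm^2
A_total = 10824 + 5648 = 16472 mm^2 = 0.016472 m^2
Weight = rho * A = 7850 * 0.016472 = 129.3052 kg/m

129.3052 kg/m


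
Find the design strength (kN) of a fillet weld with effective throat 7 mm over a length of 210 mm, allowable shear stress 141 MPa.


Strength = throat * length * allowable stress
= 7 * 210 * 141 N
= 207270 N
= 207.27 kN

207.27 kN


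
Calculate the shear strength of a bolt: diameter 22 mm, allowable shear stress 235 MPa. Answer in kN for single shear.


A = pi * d^2 / 4 = pi * 22^2 / 4 = 380.1327 mm^2
V = f_v * A / 1000 = 235 * 380.1327 / 1000
= 89.3312 kN

89.3312 kN


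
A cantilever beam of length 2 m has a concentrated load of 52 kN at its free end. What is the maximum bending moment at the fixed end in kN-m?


For a cantilever with a point load at the free end:
M_max = P * L = 52 * 2 = 104 kN-m

104 kN-m


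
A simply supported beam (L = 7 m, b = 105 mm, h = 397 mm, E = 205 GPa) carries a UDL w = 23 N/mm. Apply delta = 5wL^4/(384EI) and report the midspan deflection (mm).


I = 105 * 397^3 / 12 = 547494263.75 mm^4
L = 7000.0 mm, w = 23 N/mm, E = 205000.0 MPa
delta = 5 * w * L^4 / (384 * E * I)
= 5 * 23 * 7000.0^4 / (384 * 205000.0 * 547494263.75)
= 6.4066 mm

6.4066 mm


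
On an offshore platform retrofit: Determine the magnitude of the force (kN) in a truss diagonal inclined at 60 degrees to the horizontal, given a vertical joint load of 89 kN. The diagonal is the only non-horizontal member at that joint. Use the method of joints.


At the joint, only the diagonal has a vertical component, so vertical equilibrium gives:
F * sin(60) = 89
F = 89 / sin(60)
= 89 / 0.866025
= 102.77 kN

102.77 kN


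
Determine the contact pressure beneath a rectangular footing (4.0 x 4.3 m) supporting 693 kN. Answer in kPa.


A = 4.0 * 4.3 = 17.2 m^2
q = P / A = 693 / 17.2
= 40.2907 kPa

40.2907 kPa


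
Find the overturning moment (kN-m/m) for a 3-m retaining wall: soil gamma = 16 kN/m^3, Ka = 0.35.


Pa = 0.5 * Ka * gamma * H^2
= 0.5 * 0.35 * 16 * 3^2
= 25.2 kN/m
Arm = H / 3 = 3 / 3 = 1.0 m
Mo = Pa * arm = Pa * H / 3 = 25.2 * 3 / 3 = 25.2 kN-m/m

25.2 kN-m/m


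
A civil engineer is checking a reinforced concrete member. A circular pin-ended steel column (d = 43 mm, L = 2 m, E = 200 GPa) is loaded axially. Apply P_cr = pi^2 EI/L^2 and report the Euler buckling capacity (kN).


I = pi * d^4 / 64 = 167820.0 mm^4
L = 2000.0 mm
P_cr = pi^2 * E * I / L^2
= 9.8696 * 200000.0 * 167820.0 / 2000.0^2
= 82815.85 N = 82.8159 kN

82.8159 kN


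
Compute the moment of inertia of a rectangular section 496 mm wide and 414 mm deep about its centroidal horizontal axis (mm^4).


I = b * h^3 / 12
= 496 * 414^3 / 12
= 496 * 70957944 / 12
= 2932928352.0 mm^4

2932928352.0 mm^4


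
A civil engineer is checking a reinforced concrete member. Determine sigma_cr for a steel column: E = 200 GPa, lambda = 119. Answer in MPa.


sigma_cr = pi^2 * E / lambda^2
= 9.8696 * 200000.0 / 119^2
= 9.8696 * 200000.0 / 14161
= 139.3913 MPa

139.3913 MPa


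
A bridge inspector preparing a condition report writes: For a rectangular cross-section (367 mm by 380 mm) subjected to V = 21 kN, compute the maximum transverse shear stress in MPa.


A = b * h = 367 * 380 = 139460 mm^2
V = 21 kN = 21000.0 N
tau_max = 1.5 * V / A = 1.5 * 21000.0 / 139460
= 0.2259 MPa

0.2259 MPa


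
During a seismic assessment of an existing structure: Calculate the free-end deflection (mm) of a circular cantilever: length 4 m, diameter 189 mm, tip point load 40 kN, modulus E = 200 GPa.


I = pi * d^4 / 64 = pi * 189^4 / 64 = 62635004.85 mm^4
L = 4000.0 mm, P = 40000.0 N, E = 200000.0 MPa
delta = P * L^3 / (3 * E * I)
= 40000.0 * 4000.0^3 / (3 * 200000.0 * 62635004.85)
= 68.1195 mm

68.1195 mm


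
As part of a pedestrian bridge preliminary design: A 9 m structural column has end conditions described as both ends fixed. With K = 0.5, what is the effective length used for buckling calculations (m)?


L_eff = K * L
= 0.5 * 9
= 4.5 m

4.5 m


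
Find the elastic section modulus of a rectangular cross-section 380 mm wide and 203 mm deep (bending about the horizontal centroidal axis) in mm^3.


S = b * h^2 / 6
= 380 * 203^2 / 6
= 380 * 41209 / 6
= 2609903.33 mm^3

2609903.33 mm^3


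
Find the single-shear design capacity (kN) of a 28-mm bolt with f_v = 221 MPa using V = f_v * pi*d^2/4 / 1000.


A = pi * d^2 / 4 = pi * 28^2 / 4 = 615.7522 mm^2
V = f_v * A / 1000 = 221 * 615.7522 / 1000
= 136.0812 kN

136.0812 kN


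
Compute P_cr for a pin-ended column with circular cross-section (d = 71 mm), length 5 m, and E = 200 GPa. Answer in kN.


I = pi * d^4 / 64 = 1247392.97 mm^4
L = 5000.0 mm
P_cr = pi^2 * E * I / L^2
= 9.8696 * 200000.0 * 1247392.97 / 5000.0^2
= 98490.2 N = 98.4902 kN

98.4902 kN


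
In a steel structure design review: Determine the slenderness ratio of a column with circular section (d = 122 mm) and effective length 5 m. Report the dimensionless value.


Radius of gyration r = d / 4 = 122 / 4 = 30.5 mm
L_eff = 5000.0 mm
Slenderness ratio = L / r = 5000.0 / 30.5 = 163.93 (dimensionless)

163.93 (dimensionless)


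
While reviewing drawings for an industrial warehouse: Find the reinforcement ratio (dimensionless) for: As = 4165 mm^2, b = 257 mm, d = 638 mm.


rho = As / (b * d)
= 4165 / (257 * 638)
= 4165 / 163966
= 0.025402 (dimensionless)

0.025402 (dimensionless)


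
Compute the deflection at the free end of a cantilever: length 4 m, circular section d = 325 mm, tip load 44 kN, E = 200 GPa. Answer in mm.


I = pi * d^4 / 64 = pi * 325^4 / 64 = 547650316.04 mm^4
L = 4000.0 mm, P = 44000.0 N, E = 200000.0 MPa
delta = P * L^3 / (3 * E * I)
= 44000.0 * 4000.0^3 / (3 * 200000.0 * 547650316.04)
= 8.5699 mm

8.5699 mm


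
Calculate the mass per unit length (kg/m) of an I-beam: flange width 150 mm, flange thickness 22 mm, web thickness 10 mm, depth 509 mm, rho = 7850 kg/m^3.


A_flanges = 2 * 150 * 22 = 6600 mm^2
A_web = (509 - 2 * 22) * 10 = 4650 mm^2
A_total = 6600 + 4650 = 11250 mm^2 = 0.011250 m^2
Weight = rho * A = 7850 * 0.011250 = 88.3125 kg/m

88.3125 kg/m


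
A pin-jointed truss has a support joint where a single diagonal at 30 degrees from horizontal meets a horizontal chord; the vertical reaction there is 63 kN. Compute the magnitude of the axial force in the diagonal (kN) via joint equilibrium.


At the joint, only the diagonal has a vertical component, so vertical equilibrium gives:
F * sin(30) = 63
F = 63 / sin(30)
= 63 / 0.5
= 126.0 kN

126.0 kN


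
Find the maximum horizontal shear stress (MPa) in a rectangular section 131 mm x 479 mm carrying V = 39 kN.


A = b * h = 131 * 479 = 62749 mm^2
V = 39 kN = 39000.0 N
tau_max = 1.5 * V / A = 1.5 * 39000.0 / 62749
= 0.9323 MPa

0.9323 MPa


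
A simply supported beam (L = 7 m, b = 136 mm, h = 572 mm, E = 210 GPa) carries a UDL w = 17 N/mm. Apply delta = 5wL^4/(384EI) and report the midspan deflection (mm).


I = 136 * 572^3 / 12 = 2121024810.67 mm^4
L = 7000.0 mm, w = 17 N/mm, E = 210000.0 MPa
delta = 5 * w * L^4 / (384 * E * I)
= 5 * 17 * 7000.0^4 / (384 * 210000.0 * 2121024810.67)
= 1.1932 mm

1.1932 mm


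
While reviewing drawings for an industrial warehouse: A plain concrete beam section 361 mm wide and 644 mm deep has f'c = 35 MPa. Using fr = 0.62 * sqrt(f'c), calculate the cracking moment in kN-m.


fr = 0.62 * sqrt(35) = 0.62 * 5.9161 = 3.668 MPa
I = 361 * 644^3 / 12 = 8034957018.67 mm^4
y_t = 322.0 mm
M_cr = fr * I / y_t = 3.668 * 8034957018.67 / 322.0 N-mm
= 91.5279 kN-m

91.5279 kN-m


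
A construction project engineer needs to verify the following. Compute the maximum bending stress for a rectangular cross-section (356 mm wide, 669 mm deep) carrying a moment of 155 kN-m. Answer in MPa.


I = b * h^3 / 12 = 356 * 669^3 / 12 = 8882743167.0 mm^4
y = h / 2 = 669 / 2 = 334.5 mm
M = 155 kN-m = 155000000.0 N-mm
sigma = M * y / I = 155000000.0 * 334.5 / 8882743167.0
= 5.84 MPa

5.84 MPa


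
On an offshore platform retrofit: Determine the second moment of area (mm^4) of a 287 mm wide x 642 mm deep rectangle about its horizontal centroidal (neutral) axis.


I = b * h^3 / 12
= 287 * 642^3 / 12
= 287 * 264609288 / 12
= 6328572138.0 mm^4

6328572138.0 mm^4


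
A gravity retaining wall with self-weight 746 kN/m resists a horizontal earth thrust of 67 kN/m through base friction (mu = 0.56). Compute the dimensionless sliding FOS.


Resisting force = mu * W = 0.56 * 746 = 417.76 kN/m
FOS = Resisting / Driving = 417.76 / 67
= 6.2352 (dimensionless)

6.2352 (dimensionless)


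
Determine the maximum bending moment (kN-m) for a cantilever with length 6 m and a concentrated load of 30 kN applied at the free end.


For a cantilever with a point load at the free end:
M_max = P * L = 30 * 6 = 180 kN-m

180 kN-m


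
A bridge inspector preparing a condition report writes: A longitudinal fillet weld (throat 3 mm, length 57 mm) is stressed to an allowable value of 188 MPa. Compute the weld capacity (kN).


Strength = throat * length * allowable stress
= 3 * 57 * 188 N
= 32148 N
= 32.15 kN

32.15 kN


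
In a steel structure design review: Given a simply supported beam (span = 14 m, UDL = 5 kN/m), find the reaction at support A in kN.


Total load = w * L = 5 * 14 = 70 kN
By symmetry, each reaction R = total / 2 = 70 / 2 = 35.0 kN

35.0 kN


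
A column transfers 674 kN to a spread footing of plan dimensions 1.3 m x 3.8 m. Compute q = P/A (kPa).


A = 1.3 * 3.8 = 4.94 m^2
q = P / A = 674 / 4.94
= 136.4372 kPa

136.4372 kPa


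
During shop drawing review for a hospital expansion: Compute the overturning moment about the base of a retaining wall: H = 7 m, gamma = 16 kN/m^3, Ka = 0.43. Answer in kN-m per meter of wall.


Pa = 0.5 * Ka * gamma * H^2
= 0.5 * 0.43 * 16 * 7^2
= 168.56 kN/m
Arm = H / 3 = 7 / 3 = 2.3333 m
Mo = Pa * arm = Pa * H / 3 = 168.56 * 7 / 3 = 393.3067 kN-m/m

393.3067 kN-m/m


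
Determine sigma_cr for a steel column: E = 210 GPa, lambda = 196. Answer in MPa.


sigma_cr = pi^2 * E / lambda^2
= 9.8696 * 210000.0 / 196^2
= 9.8696 * 210000.0 / 38416
= 53.9519 MPa

53.9519 MPa


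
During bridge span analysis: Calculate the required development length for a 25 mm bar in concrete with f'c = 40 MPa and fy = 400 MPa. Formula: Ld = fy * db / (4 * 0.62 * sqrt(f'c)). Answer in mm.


Ld = (fy * db) / (4 * 0.62 * sqrt(f'c))
= (400 * 25) / (4 * 0.62 * sqrt(40))
= 10000 / 15.6849
= 637.56 mm

637.56 mm


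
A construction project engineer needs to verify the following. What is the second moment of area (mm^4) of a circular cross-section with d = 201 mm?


r = d / 2 = 201 / 2 = 100.5 mm
I = pi * r^4 / 4 = pi * 100.5^4 / 4
= 80122432.96 mm^4

80122432.96 mm^4


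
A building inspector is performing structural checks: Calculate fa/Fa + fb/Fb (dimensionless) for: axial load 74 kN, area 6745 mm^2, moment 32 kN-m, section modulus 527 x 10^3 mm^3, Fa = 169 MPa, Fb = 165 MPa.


f_a = P / A = 74000.0 / 6745 = 10.9711 MPa
f_b = M / S = 32000000.0 / 527000.0 = 60.7211 MPa
Ratio = f_a / Fa + f_b / Fb
= 10.9711 / 169 + 60.7211 / 165
= 0.4329 (dimensionless)

0.4329 (dimensionless)


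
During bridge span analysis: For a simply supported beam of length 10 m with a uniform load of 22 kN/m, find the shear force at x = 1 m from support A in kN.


R_A = w * L / 2 = 22 * 10 / 2 = 110.0 kN
V(x) = R_A - w * x = 110.0 - 22 * 1
= 88.0 kN

88.0 kN


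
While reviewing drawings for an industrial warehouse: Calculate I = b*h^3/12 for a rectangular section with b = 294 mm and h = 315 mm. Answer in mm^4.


I = b * h^3 / 12
= 294 * 315^3 / 12
= 294 * 31255875 / 12
= 765768937.5 mm^4

765768937.5 mm^4


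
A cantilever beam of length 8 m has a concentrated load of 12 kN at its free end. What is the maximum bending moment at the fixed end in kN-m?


For a cantilever with a point load at the free end:
M_max = P * L = 12 * 8 = 96 kN-m

96 kN-m


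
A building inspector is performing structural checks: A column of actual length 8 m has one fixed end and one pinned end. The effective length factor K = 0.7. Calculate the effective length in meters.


L_eff = K * L
= 0.7 * 8
= 5.6 m

5.6 m


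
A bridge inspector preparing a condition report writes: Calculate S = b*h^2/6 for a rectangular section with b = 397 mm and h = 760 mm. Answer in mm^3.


S = b * h^2 / 6
= 397 * 760^2 / 6
= 397 * 577600 / 6
= 38217866.67 mm^3

38217866.67 mm^3


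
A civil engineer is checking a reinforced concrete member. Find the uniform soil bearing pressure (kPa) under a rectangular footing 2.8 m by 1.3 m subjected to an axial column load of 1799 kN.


A = 2.8 * 1.3 = 3.64 m^2
q = P / A = 1799 / 3.64
= 494.2308 kPa

494.2308 kPa


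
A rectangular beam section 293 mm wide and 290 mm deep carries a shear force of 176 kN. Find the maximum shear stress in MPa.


A = b * h = 293 * 290 = 84970 mm^2
V = 176 kN = 176000.0 N
tau_max = 1.5 * V / A = 1.5 * 176000.0 / 84970
= 3.107 MPa

3.107 MPa


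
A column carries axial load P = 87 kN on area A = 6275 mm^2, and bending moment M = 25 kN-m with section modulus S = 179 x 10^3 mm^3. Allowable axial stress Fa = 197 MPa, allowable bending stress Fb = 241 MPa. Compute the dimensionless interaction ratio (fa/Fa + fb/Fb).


f_a = P / A = 87000.0 / 6275 = 13.8645 MPa
f_b = M / S = 25000000.0 / 179000.0 = 139.6648 MPa
Ratio = f_a / Fa + f_b / Fb
= 13.8645 / 197 + 139.6648 / 241
= 0.6499 (dimensionless)

0.6499 (dimensionless)


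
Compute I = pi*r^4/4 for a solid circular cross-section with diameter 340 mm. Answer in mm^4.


r = d / 2 = 340 / 2 = 170.0 mm
I = pi * r^4 / 4 = pi * 170.0^4 / 4
= 655972400.05 mm^4

655972400.05 mm^4


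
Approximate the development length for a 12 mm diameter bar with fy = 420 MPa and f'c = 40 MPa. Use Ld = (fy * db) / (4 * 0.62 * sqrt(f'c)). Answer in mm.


Ld = (fy * db) / (4 * 0.62 * sqrt(f'c))
= (420 * 12) / (4 * 0.62 * sqrt(40))
= 5040 / 15.6849
= 321.33 mm

321.33 mm


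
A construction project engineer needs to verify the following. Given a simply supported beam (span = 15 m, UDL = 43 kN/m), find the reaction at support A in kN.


Total load = w * L = 43 * 15 = 645 kN
By symmetry, each reaction R = total / 2 = 645 / 2 = 322.5 kN

322.5 kN


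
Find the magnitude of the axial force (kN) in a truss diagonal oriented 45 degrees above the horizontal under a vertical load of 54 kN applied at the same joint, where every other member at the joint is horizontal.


At the joint, only the diagonal has a vertical component, so vertical equilibrium gives:
F * sin(45) = 54
F = 54 / sin(45)
= 54 / 0.707107
= 76.37 kN

76.37 kN


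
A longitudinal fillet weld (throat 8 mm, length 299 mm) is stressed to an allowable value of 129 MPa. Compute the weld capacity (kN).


Strength = throat * length * allowable stress
= 8 * 299 * 129 N
= 308568 N
= 308.57 kN

308.57 kN


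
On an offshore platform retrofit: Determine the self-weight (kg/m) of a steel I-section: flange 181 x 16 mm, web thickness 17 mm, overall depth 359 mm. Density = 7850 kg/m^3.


A_flanges = 2 * 181 * 16 = 5792 mm^2
A_web = (359 - 2 * 16) * 17 = 5559 mm^2
A_total = 5792 + 5559 = 11351 mm^2 = 0.011351 m^2
Weight = rho * A = 7850 * 0.011351 = 89.1054 kg/m

89.1054 kg/m


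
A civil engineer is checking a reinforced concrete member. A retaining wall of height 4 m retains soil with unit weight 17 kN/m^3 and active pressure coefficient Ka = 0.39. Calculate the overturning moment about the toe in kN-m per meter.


Pa = 0.5 * Ka * gamma * H^2
= 0.5 * 0.39 * 17 * 4^2
= 53.04 kN/m
Arm = H / 3 = 4 / 3 = 1.3333 m
Mo = Pa * arm = Pa * H / 3 = 53.04 * 4 / 3 = 70.72 kN-m/m

70.72 kN-m/m


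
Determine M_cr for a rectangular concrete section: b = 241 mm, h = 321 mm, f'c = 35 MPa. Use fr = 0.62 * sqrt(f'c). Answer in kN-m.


fr = 0.62 * sqrt(35) = 0.62 * 5.9161 = 3.668 MPa
I = 241 * 321^3 / 12 = 664279566.75 mm^4
y_t = 160.5 mm
M_cr = fr * I / y_t = 3.668 * 664279566.75 / 160.5 N-mm
= 15.181 kN-m

15.181 kN-m


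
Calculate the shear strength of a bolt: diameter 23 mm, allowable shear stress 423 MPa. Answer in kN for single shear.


A = pi * d^2 / 4 = pi * 23^2 / 4 = 415.4756 mm^2
V = f_v * A / 1000 = 423 * 415.4756 / 1000
= 175.7462 kN

175.7462 kN


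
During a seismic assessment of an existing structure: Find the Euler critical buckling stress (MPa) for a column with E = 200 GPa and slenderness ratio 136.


sigma_cr = pi^2 * E / lambda^2
= 9.8696 * 200000.0 / 136^2
= 9.8696 * 200000.0 / 18496
= 106.7215 MPa

106.7215 MPa


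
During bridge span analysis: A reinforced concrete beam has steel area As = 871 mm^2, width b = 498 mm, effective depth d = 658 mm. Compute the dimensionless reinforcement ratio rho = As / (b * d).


rho = As / (b * d)
= 871 / (498 * 658)
= 871 / 327684
= 0.002658 (dimensionless)

0.002658 (dimensionless)


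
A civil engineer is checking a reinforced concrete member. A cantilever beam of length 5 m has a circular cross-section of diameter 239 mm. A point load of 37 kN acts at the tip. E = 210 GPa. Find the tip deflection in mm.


I = pi * d^4 / 64 = pi * 239^4 / 64 = 160162744.63 mm^4
L = 5000.0 mm, P = 37000.0 N, E = 210000.0 MPa
delta = P * L^3 / (3 * E * I)
= 37000.0 * 5000.0^3 / (3 * 210000.0 * 160162744.63)
= 45.8363 mm

45.8363 mm


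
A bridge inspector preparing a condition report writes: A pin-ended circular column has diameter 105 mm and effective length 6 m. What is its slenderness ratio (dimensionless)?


Radius of gyration r = d / 4 = 105 / 4 = 26.25 mm
L_eff = 6000.0 mm
Slenderness ratio = L / r = 6000.0 / 26.25 = 228.57 (dimensionless)

228.57 (dimensionless)


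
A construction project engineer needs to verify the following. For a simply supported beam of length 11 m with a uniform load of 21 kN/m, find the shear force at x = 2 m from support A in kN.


R_A = w * L / 2 = 21 * 11 / 2 = 115.5 kN
V(x) = R_A - w * x = 115.5 - 21 * 2
= 73.5 kN

73.5 kN


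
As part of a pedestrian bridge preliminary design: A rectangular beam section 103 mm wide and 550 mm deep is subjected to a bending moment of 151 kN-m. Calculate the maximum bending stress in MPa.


I = b * h^3 / 12 = 103 * 550^3 / 12 = 1428052083.33 mm^4
y = h / 2 = 550 / 2 = 275.0 mm
M = 151 kN-m = 151000000.0 N-mm
sigma = M * y / I = 151000000.0 * 275.0 / 1428052083.33
= 29.08 MPa

29.08 MPa


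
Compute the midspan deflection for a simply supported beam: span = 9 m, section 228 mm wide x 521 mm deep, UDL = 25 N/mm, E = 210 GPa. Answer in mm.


I = 228 * 521^3 / 12 = 2686994459.0 mm^4
L = 9000.0 mm, w = 25 N/mm, E = 210000.0 MPa
delta = 5 * w * L^4 / (384 * E * I)
= 5 * 25 * 9000.0^4 / (384 * 210000.0 * 2686994459.0)
= 3.785 mm

3.785 mm


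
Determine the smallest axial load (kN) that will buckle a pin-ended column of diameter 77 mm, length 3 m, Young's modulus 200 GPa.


I = pi * d^4 / 64 = 1725570.86 mm^4
L = 3000.0 mm
P_cr = pi^2 * E * I / L^2
= 9.8696 * 200000.0 * 1725570.86 / 3000.0^2
= 378460.04 N = 378.46 kN

378.46 kN


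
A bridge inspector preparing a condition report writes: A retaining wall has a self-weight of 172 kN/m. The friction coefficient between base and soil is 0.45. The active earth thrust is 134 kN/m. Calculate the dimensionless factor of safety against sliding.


Resisting force = mu * W = 0.45 * 172 = 77.4 kN/m
FOS = Resisting / Driving = 77.4 / 134
= 0.5776 (dimensionless)

0.5776 (dimensionless)


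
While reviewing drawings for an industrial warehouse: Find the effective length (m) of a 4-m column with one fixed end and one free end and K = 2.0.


L_eff = K * L
= 2.0 * 4
= 8.0 m

8.0 m


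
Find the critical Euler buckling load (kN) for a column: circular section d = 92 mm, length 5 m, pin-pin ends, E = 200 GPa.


I = pi * d^4 / 64 = 3516585.72 mm^4
L = 5000.0 mm
P_cr = pi^2 * E * I / L^2
= 9.8696 * 200000.0 * 3516585.72 / 5000.0^2
= 277658.48 N = 277.6585 kN

277.6585 kN


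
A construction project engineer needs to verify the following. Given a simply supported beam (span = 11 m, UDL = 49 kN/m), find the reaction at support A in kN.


Total load = w * L = 49 * 11 = 539 kN
By symmetry, each reaction R = total / 2 = 539 / 2 = 269.5 kN

269.5 kN


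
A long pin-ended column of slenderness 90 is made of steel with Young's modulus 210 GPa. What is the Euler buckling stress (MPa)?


sigma_cr = pi^2 * E / lambda^2
= 9.8696 * 210000.0 / 90^2
= 9.8696 * 210000.0 / 8100
= 255.8786 MPa

255.8786 MPa


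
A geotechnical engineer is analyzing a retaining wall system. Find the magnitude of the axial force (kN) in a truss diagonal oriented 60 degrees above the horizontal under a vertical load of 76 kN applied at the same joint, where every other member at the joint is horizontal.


At the joint, only the diagonal has a vertical component, so vertical equilibrium gives:
F * sin(60) = 76
F = 76 / sin(60)
= 76 / 0.866025
= 87.76 kN

87.76 kN


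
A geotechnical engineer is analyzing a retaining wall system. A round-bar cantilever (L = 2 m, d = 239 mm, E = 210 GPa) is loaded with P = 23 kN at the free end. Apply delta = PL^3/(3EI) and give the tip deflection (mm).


I = pi * d^4 / 64 = pi * 239^4 / 64 = 160162744.63 mm^4
L = 2000.0 mm, P = 23000.0 N, E = 210000.0 MPa
delta = P * L^3 / (3 * E * I)
= 23000.0 * 2000.0^3 / (3 * 210000.0 * 160162744.63)
= 1.8235 mm

1.8235 mm


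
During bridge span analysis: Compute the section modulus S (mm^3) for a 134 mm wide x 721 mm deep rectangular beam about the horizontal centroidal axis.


S = b * h^2 / 6
= 134 * 721^2 / 6
= 134 * 519841 / 6
= 11609782.33 mm^3

11609782.33 mm^3


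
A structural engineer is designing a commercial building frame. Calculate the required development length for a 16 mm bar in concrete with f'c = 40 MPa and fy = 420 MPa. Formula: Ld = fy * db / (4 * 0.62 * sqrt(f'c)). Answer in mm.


Ld = (fy * db) / (4 * 0.62 * sqrt(f'c))
= (420 * 16) / (4 * 0.62 * sqrt(40))
= 6720 / 15.6849
= 428.44 mm

428.44 mm


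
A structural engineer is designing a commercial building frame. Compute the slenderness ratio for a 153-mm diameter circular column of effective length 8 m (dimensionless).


Radius of gyration r = d / 4 = 153 / 4 = 38.25 mm
L_eff = 8000.0 mm
Slenderness ratio = L / r = 8000.0 / 38.25 = 209.15 (dimensionless)

209.15 (dimensionless)


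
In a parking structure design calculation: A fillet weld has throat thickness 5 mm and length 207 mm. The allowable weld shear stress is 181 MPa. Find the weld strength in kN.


Strength = throat * length * allowable stress
= 5 * 207 * 181 N
= 187335 N
= 187.34 kN

187.34 kN


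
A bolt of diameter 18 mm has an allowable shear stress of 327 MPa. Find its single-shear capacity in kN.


A = pi * d^2 / 4 = pi * 18^2 / 4 = 254.469 mm^2
V = f_v * A / 1000 = 327 * 254.469 / 1000
= 83.2114 kN

83.2114 kN


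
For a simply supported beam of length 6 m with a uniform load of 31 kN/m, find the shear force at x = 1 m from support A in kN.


R_A = w * L / 2 = 31 * 6 / 2 = 93.0 kN
V(x) = R_A - w * x = 93.0 - 31 * 1
= 62.0 kN

62.0 kN


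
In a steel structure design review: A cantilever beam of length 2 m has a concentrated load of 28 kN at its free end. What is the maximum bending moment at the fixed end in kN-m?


For a cantilever with a point load at the free end:
M_max = P * L = 28 * 2 = 56 kN-m

56 kN-m


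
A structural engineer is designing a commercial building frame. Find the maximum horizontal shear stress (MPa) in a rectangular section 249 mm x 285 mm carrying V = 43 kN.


A = b * h = 249 * 285 = 70965 mm^2
V = 43 kN = 43000.0 N
tau_max = 1.5 * V / A = 1.5 * 43000.0 / 70965
= 0.9089 MPa

0.9089 MPa


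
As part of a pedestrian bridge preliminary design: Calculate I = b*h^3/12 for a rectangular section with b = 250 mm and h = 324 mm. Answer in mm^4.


I = b * h^3 / 12
= 250 * 324^3 / 12
= 250 * 34012224 / 12
= 708588000.0 mm^4

708588000.0 mm^4


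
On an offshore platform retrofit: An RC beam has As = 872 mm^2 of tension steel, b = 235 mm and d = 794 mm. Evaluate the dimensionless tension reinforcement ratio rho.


rho = As / (b * d)
= 872 / (235 * 794)
= 872 / 186590
= 0.004673 (dimensionless)

0.004673 (dimensionless)


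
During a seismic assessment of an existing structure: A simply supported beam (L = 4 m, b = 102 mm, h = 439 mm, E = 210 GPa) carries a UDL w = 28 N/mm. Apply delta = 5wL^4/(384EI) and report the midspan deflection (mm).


I = 102 * 439^3 / 12 = 719138411.5 mm^4
L = 4000.0 mm, w = 28 N/mm, E = 210000.0 MPa
delta = 5 * w * L^4 / (384 * E * I)
= 5 * 28 * 4000.0^4 / (384 * 210000.0 * 719138411.5)
= 0.618 mm

0.618 mm


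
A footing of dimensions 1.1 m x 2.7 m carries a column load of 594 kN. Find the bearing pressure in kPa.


A = 1.1 * 2.7 = 2.97 m^2
q = P / A = 594 / 2.97
= 200.0 kPa

200.0 kPa


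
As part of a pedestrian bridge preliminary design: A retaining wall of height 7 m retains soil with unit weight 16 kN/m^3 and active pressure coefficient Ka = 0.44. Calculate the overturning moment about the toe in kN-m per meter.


Pa = 0.5 * Ka * gamma * H^2
= 0.5 * 0.44 * 16 * 7^2
= 172.48 kN/m
Arm = H / 3 = 7 / 3 = 2.3333 m
Mo = Pa * arm = Pa * H / 3 = 172.48 * 7 / 3 = 402.4533 kN-m/m

402.4533 kN-m/m


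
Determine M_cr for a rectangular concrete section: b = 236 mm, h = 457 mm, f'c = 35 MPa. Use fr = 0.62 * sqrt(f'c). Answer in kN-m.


fr = 0.62 * sqrt(35) = 0.62 * 5.9161 = 3.668 MPa
I = 236 * 457^3 / 12 = 1877065195.67 mm^4
y_t = 228.5 mm
M_cr = fr * I / y_t = 3.668 * 1877065195.67 / 228.5 N-mm
= 30.1314 kN-m

30.1314 kN-m


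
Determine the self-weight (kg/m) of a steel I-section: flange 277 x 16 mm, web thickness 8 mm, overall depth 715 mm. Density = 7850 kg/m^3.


A_flanges = 2 * 277 * 16 = 8864 mm^2
A_web = (715 - 2 * 16) * 8 = 5464 mm^2
A_total = 8864 + 5464 = 14328 mm^2 = 0.014328 m^2
Weight = rho * A = 7850 * 0.014328 = 112.4748 kg/m

112.4748 kg/m


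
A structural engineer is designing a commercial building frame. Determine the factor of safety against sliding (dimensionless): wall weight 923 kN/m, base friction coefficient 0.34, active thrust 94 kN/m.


Resisting force = mu * W = 0.34 * 923 = 313.82 kN/m
FOS = Resisting / Driving = 313.82 / 94
= 3.3385 (dimensionless)

3.3385 (dimensionless)


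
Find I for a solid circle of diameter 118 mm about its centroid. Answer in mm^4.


r = d / 2 = 118 / 2 = 59.0 mm
I = pi * r^4 / 4 = pi * 59.0^4 / 4
= 9516953.07 mm^4

9516953.07 mm^4


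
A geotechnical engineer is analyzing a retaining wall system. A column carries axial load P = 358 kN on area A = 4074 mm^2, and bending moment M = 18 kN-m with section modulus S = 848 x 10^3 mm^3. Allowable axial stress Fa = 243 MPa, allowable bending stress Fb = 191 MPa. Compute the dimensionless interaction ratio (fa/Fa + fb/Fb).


f_a = P / A = 358000.0 / 4074 = 87.8743 MPa
f_b = M / S = 18000000.0 / 848000.0 = 21.2264 MPa
Ratio = f_a / Fa + f_b / Fb
= 87.8743 / 243 + 21.2264 / 191
= 0.4728 (dimensionless)

0.4728 (dimensionless)


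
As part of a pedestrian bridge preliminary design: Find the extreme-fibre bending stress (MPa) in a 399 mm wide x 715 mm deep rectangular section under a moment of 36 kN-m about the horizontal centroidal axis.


I = b * h^3 / 12 = 399 * 715^3 / 12 = 12153735343.75 mm^4
y = h / 2 = 715 / 2 = 357.5 mm
M = 36 kN-m = 36000000.0 N-mm
sigma = M * y / I = 36000000.0 * 357.5 / 12153735343.75
= 1.06 MPa

1.06 MPa


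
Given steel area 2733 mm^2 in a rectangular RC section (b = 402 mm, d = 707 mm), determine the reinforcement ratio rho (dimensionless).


rho = As / (b * d)
= 2733 / (402 * 707)
= 2733 / 284214
= 0.009616 (dimensionless)

0.009616 (dimensionless)


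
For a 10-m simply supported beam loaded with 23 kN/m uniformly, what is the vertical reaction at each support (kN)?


Total load = w * L = 23 * 10 = 230 kN
By symmetry, each reaction R = total / 2 = 230 / 2 = 115.0 kN

115.0 kN


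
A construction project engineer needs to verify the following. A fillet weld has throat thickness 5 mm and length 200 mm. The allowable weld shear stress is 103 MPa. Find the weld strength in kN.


Strength = throat * length * allowable stress
= 5 * 200 * 103 N
= 103000 N
= 103.0 kN

103.0 kN


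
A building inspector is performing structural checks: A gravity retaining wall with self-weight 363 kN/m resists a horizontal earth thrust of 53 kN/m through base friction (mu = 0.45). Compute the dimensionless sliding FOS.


Resisting force = mu * W = 0.45 * 363 = 163.35 kN/m
FOS = Resisting / Driving = 163.35 / 53
= 3.0821 (dimensionless)

3.0821 (dimensionless)


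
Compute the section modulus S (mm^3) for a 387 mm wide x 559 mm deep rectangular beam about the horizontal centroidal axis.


S = b * h^2 / 6
= 387 * 559^2 / 6
= 387 * 312481 / 6
= 20155024.5 mm^3

20155024.5 mm^3


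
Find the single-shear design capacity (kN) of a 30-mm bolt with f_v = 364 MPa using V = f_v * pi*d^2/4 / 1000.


A = pi * d^2 / 4 = pi * 30^2 / 4 = 706.8583 mm^2
V = f_v * A / 1000 = 364 * 706.8583 / 1000
= 257.2964 kN

257.2964 kN


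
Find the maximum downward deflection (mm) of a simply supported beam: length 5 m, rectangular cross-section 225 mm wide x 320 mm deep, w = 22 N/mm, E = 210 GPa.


I = 225 * 320^3 / 12 = 614400000.0 mm^4
L = 5000.0 mm, w = 22 N/mm, E = 210000.0 MPa
delta = 5 * w * L^4 / (384 * E * I)
= 5 * 22 * 5000.0^4 / (384 * 210000.0 * 614400000.0)
= 1.3876 mm

1.3876 mm


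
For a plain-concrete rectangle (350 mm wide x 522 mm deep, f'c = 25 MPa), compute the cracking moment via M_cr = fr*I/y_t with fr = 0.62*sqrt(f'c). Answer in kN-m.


fr = 0.62 * sqrt(25) = 0.62 * 5.0 = 3.1 MPa
I = 350 * 522^3 / 12 = 4148568900.0 mm^4
y_t = 261.0 mm
M_cr = fr * I / y_t = 3.1 * 4148568900.0 / 261.0 N-mm
= 49.2742 kN-m

49.2742 kN-m


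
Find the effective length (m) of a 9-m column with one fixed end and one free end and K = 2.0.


L_eff = K * L
= 2.0 * 9
= 18.0 m

18.0 m


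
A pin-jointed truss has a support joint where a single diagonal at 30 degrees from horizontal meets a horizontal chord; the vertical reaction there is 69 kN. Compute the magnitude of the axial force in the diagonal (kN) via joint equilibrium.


At the joint, only the diagonal has a vertical component, so vertical equilibrium gives:
F * sin(30) = 69
F = 69 / sin(30)
= 69 / 0.5
= 138.0 kN

138.0 kN


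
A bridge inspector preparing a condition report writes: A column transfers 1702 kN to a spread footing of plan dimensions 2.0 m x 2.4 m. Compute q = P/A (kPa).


A = 2.0 * 2.4 = 4.8 m^2
q = P / A = 1702 / 4.8
= 354.5833 kPa

354.5833 kPa


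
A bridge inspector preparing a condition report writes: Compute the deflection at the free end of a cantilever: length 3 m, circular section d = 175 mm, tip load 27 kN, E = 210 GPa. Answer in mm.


I = pi * d^4 / 64 = pi * 175^4 / 64 = 46038598.4 mm^4
L = 3000.0 mm, P = 27000.0 N, E = 210000.0 MPa
delta = P * L^3 / (3 * E * I)
= 27000.0 * 3000.0^3 / (3 * 210000.0 * 46038598.4)
= 25.1342 mm

25.1342 mm


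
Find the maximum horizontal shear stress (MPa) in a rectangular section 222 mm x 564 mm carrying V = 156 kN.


A = b * h = 222 * 564 = 125208 mm^2
V = 156 kN = 156000.0 N
tau_max = 1.5 * V / A = 1.5 * 156000.0 / 125208
= 1.8689 MPa

1.8689 MPa


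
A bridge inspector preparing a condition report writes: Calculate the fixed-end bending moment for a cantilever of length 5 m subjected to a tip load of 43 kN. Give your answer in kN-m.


For a cantilever with a point load at the free end:
M_max = P * L = 43 * 5 = 215 kN-m

215 kN-m


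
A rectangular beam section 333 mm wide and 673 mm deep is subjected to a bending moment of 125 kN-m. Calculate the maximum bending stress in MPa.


I = b * h^3 / 12 = 333 * 673^3 / 12 = 8458788771.75 mm^4
y = h / 2 = 673 / 2 = 336.5 mm
M = 125 kN-m = 125000000.0 N-mm
sigma = M * y / I = 125000000.0 * 336.5 / 8458788771.75
= 4.97 MPa

4.97 MPa


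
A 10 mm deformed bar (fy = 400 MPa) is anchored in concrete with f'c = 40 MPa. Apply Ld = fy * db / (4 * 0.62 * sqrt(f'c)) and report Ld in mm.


Ld = (fy * db) / (4 * 0.62 * sqrt(f'c))
= (400 * 10) / (4 * 0.62 * sqrt(40))
= 4000 / 15.6849
= 255.02 mm

255.02 mm


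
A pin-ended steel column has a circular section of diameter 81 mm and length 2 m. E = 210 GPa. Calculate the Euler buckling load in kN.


I = pi * d^4 / 64 = 2113050.98 mm^4
L = 2000.0 mm
P_cr = pi^2 * E * I / L^2
= 9.8696 * 210000.0 * 2113050.98 / 2000.0^2
= 1094886.3 N = 1094.8863 kN

1094.8863 kN


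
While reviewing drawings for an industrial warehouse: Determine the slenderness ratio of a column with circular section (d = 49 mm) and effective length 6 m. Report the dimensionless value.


Radius of gyration r = d / 4 = 49 / 4 = 12.25 mm
L_eff = 6000.0 mm
Slenderness ratio = L / r = 6000.0 / 12.25 = 489.8 (dimensionless)

489.8 (dimensionless)


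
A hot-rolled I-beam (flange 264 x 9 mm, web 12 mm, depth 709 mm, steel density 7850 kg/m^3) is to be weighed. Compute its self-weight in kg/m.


A_flanges = 2 * 264 * 9 = 4752 mm^2
A_web = (709 - 2 * 9) * 12 = 8292 mm^2
A_total = 4752 + 8292 = 13044 mm^2 = 0.013044 m^2
Weight = rho * A = 7850 * 0.013044 = 102.3954 kg/m

102.3954 kg/m


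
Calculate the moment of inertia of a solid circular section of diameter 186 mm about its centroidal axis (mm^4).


r = d / 2 = 186 / 2 = 93.0 mm
I = pi * r^4 / 4 = pi * 93.0^4 / 4
= 58751867.48 mm^4

58751867.48 mm^4


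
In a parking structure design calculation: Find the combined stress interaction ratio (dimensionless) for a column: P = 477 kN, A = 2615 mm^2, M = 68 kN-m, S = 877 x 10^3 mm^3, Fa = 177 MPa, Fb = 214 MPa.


f_a = P / A = 477000.0 / 2615 = 182.4092 MPa
f_b = M / S = 68000000.0 / 877000.0 = 77.5371 MPa
Ratio = f_a / Fa + f_b / Fb
= 182.4092 / 177 + 77.5371 / 214
= 1.3929 (dimensionless)

1.3929 (dimensionless)


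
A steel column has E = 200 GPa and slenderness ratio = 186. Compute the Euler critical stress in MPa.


sigma_cr = pi^2 * E / lambda^2
= 9.8696 * 200000.0 / 186^2
= 9.8696 * 200000.0 / 34596
= 57.0563 MPa

57.0563 MPa


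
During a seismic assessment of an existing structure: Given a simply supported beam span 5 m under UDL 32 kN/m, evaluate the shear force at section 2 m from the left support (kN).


R_A = w * L / 2 = 32 * 5 / 2 = 80.0 kN
V(x) = R_A - w * x = 80.0 - 32 * 2
= 16.0 kN

16.0 kN


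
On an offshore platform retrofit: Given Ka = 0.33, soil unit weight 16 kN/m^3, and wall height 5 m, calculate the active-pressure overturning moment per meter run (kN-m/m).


Pa = 0.5 * Ka * gamma * H^2
= 0.5 * 0.33 * 16 * 5^2
= 66.0 kN/m
Arm = H / 3 = 5 / 3 = 1.6667 m
Mo = Pa * arm = Pa * H / 3 = 66.0 * 5 / 3 = 110.0 kN-m/m

110.0 kN-m/m


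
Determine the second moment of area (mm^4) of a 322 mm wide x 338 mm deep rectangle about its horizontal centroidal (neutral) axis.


I = b * h^3 / 12
= 322 * 338^3 / 12
= 322 * 38614472 / 12
= 1036154998.67 mm^4

1036154998.67 mm^4


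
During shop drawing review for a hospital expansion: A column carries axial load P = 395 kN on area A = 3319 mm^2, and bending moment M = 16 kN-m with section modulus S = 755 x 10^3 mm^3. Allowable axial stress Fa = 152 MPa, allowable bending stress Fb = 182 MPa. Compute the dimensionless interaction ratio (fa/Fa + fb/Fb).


f_a = P / A = 395000.0 / 3319 = 119.0118 MPa
f_b = M / S = 16000000.0 / 755000.0 = 21.1921 MPa
Ratio = f_a / Fa + f_b / Fb
= 119.0118 / 152 + 21.1921 / 182
= 0.8994 (dimensionless)

0.8994 (dimensionless)


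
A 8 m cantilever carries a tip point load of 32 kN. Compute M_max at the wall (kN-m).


For a cantilever with a point load at the free end:
M_max = P * L = 32 * 8 = 256 kN-m

256 kN-m


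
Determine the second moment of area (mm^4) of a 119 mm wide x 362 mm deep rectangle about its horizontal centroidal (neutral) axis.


I = b * h^3 / 12
= 119 * 362^3 / 12
= 119 * 47437928 / 12
= 470426119.33 mm^4

470426119.33 mm^4


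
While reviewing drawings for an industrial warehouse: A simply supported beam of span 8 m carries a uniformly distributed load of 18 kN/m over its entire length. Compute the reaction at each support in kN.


Total load = w * L = 18 * 8 = 144 kN
By symmetry, each reaction R = total / 2 = 144 / 2 = 72.0 kN

72.0 kN


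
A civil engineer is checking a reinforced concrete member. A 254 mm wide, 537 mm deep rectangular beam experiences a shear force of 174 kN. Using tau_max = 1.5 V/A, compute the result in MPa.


A = b * h = 254 * 537 = 136398 mm^2
V = 174 kN = 174000.0 N
tau_max = 1.5 * V / A = 1.5 * 174000.0 / 136398
= 1.9135 MPa

1.9135 MPa


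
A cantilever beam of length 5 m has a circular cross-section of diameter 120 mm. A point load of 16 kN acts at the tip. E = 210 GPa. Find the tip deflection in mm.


I = pi * d^4 / 64 = pi * 120^4 / 64 = 10178760.2 mm^4
L = 5000.0 mm, P = 16000.0 N, E = 210000.0 MPa
delta = P * L^3 / (3 * E * I)
= 16000.0 * 5000.0^3 / (3 * 210000.0 * 10178760.2)
= 311.8851 mm

311.8851 mm


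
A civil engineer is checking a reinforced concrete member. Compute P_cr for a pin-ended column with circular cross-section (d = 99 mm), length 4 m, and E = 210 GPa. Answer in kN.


I = pi * d^4 / 64 = 4715314.64 mm^4
L = 4000.0 mm
P_cr = pi^2 * E * I / L^2
= 9.8696 * 210000.0 * 4715314.64 / 4000.0^2
= 610815.06 N = 610.8151 kN

610.8151 kN


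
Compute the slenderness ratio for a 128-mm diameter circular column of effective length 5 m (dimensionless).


Radius of gyration r = d / 4 = 128 / 4 = 32.0 mm
L_eff = 5000.0 mm
Slenderness ratio = L / r = 5000.0 / 32.0 = 156.25 (dimensionless)

156.25 (dimensionless)


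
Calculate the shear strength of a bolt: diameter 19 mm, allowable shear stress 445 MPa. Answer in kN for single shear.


A = pi * d^2 / 4 = pi * 19^2 / 4 = 283.5287 mm^2
V = f_v * A / 1000 = 445 * 283.5287 / 1000
= 126.1703 kN

126.1703 kN


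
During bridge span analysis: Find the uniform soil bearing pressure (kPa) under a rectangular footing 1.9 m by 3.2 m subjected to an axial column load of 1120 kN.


A = 1.9 * 3.2 = 6.08 m^2
q = P / A = 1120 / 6.08
= 184.2105 kPa

184.2105 kPa


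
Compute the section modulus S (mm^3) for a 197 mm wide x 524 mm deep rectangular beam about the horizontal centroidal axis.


S = b * h^2 / 6
= 197 * 524^2 / 6
= 197 * 274576 / 6
= 9015245.33 mm^3

9015245.33 mm^3


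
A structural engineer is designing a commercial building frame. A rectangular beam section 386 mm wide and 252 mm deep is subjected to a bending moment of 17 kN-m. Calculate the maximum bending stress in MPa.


I = b * h^3 / 12 = 386 * 252^3 / 12 = 514763424.0 mm^4
y = h / 2 = 252 / 2 = 126.0 mm
M = 17 kN-m = 17000000.0 N-mm
sigma = M * y / I = 17000000.0 * 126.0 / 514763424.0
= 4.16 MPa

4.16 MPa


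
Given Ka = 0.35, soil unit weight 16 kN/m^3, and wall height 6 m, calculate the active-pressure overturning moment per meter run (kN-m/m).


Pa = 0.5 * Ka * gamma * H^2
= 0.5 * 0.35 * 16 * 6^2
= 100.8 kN/m
Arm = H / 3 = 6 / 3 = 2.0 m
Mo = Pa * arm = Pa * H / 3 = 100.8 * 6 / 3 = 201.6 kN-m/m

201.6 kN-m/m


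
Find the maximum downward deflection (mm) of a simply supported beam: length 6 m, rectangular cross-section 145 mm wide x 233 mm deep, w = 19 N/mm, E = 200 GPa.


I = 145 * 233^3 / 12 = 152846155.42 mm^4
L = 6000.0 mm, w = 19 N/mm, E = 200000.0 MPa
delta = 5 * w * L^4 / (384 * E * I)
= 5 * 19 * 6000.0^4 / (384 * 200000.0 * 152846155.42)
= 10.4885 mm

10.4885 mm
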